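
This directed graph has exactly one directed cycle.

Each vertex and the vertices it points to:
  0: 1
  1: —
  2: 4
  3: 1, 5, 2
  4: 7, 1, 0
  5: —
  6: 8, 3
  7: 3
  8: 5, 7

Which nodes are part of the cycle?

2, 3, 4, 7

DFS with gray/black marking from 3:
3 gray
  1 gray
  1 black
  5 gray
  5 black
  2 gray
    4 gray
      7 gray
        7→3: 3 is gray → back edge
Back edge closes the cycle 3 → 2 → 4 → 7 → 3; its vertices are {2, 3, 4, 7}.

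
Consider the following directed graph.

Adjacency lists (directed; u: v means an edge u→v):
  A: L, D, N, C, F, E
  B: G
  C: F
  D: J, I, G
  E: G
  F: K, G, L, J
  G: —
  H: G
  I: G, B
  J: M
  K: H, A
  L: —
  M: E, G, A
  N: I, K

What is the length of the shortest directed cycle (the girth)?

3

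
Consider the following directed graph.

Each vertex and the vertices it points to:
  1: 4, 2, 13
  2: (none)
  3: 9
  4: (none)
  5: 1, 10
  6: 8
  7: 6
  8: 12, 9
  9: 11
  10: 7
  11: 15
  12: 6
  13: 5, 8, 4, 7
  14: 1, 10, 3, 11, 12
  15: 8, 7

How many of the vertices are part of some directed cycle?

A vertex is on a directed cycle iff it belongs to a strongly connected component of size ≥ 2 (or has a self-loop).
The vertices on cycles are {1, 5, 6, 7, 8, 9, 11, 12, 13, 15} — 10 in total.

10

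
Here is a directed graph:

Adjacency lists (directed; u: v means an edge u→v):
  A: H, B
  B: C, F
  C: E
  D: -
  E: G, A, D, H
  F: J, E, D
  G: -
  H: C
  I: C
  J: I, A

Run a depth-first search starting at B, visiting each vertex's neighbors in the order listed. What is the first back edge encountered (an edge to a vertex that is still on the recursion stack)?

H->C

DFS from B (visiting each vertex's neighbors in the order listed); mark gray on enter, black on exit:
B gray
  C gray
    E gray
      G gray
      G black
      A gray
        H gray
          H→C: C is gray → back edge
First back edge: H → C.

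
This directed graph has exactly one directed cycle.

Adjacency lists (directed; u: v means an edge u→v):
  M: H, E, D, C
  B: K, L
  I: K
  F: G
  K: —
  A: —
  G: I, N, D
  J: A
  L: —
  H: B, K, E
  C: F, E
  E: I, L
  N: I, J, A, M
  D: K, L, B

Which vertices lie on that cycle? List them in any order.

C, F, G, M, N

DFS with gray/black marking from G:
G gray
  I gray
    K gray
    K black
  I black
  N gray
    N→I: I black — skip
    J gray
      A gray
      A black
    J black
    N→A: A black — skip
    M gray
      H gray
        B gray
          B→K: K black — skip
          L gray
          L black
        B black
        H→K: K black — skip
        E gray
          E→I: I black — skip
          E→L: L black — skip
        E black
      H black
      M→E: E black — skip
      D gray
        D→K: K black — skip
        D→L: L black — skip
        D→B: B black — skip
      D black
      C gray
        F gray
          F→G: G is gray → back edge
Back edge closes the cycle G → N → M → C → F → G; its vertices are {C, F, G, M, N}.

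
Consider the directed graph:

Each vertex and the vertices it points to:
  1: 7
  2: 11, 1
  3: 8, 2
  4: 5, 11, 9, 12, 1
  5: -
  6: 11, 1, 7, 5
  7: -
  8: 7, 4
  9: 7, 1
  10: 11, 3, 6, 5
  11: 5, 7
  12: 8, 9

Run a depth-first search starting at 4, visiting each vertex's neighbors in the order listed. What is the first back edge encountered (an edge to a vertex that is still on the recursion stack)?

8→4

DFS from 4 (visiting each vertex's neighbors in the order listed); mark gray on enter, black on exit:
4 gray
  5 gray
  5 black
  11 gray
    11→5: 5 black — skip
    7 gray
    7 black
  11 black
  9 gray
    9→7: 7 black — skip
    1 gray
      1→7: 7 black — skip
    1 black
  9 black
  12 gray
    8 gray
      8→7: 7 black — skip
      8→4: 4 is gray → back edge
First back edge: 8 → 4.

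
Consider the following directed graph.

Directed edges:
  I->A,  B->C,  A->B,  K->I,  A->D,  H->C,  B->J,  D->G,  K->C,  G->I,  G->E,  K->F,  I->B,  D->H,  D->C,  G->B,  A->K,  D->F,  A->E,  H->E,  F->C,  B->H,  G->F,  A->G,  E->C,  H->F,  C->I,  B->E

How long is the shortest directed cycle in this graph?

3

For each vertex v, BFS finds the shortest path from v back to v.
The shortest such closed walk is I → A → G → I, length 3.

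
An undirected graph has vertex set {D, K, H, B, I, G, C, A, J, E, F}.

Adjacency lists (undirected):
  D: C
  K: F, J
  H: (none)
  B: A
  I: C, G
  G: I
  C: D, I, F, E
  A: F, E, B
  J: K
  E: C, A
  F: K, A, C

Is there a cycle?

Yes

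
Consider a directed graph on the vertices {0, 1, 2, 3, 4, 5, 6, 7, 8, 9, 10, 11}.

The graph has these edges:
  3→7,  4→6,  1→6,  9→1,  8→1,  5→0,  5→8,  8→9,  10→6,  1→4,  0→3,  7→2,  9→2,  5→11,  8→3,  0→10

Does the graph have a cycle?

No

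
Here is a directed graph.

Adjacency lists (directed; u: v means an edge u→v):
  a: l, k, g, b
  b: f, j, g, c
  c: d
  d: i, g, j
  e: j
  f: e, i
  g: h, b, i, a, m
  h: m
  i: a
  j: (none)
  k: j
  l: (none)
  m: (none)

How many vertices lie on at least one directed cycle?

7

A vertex is on a directed cycle iff it belongs to a strongly connected component of size ≥ 2 (or has a self-loop).
The vertices on cycles are {a, b, c, d, f, g, i} — 7 in total.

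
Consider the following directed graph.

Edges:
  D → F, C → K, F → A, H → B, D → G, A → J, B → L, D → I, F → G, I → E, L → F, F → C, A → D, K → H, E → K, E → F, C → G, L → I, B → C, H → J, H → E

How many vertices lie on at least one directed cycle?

10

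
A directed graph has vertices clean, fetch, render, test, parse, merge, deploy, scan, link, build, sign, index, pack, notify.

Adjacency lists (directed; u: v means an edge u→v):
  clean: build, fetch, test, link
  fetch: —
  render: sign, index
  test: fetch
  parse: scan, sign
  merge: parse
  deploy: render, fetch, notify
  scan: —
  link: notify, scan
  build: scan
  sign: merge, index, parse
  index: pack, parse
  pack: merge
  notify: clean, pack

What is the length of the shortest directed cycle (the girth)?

For each vertex v, BFS finds the shortest path from v back to v.
The shortest such closed walk is sign → parse → sign, length 2.

2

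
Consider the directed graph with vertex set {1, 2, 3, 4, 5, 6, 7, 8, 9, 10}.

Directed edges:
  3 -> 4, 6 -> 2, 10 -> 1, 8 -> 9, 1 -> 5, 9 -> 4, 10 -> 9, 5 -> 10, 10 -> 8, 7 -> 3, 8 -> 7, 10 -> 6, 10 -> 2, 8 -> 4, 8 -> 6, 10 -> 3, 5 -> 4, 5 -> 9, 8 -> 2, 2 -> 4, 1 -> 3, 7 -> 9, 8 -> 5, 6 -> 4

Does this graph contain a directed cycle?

DFS with white/gray/black marking, starting from 9:
9 gray
  4 gray
  4 black
9 black
1 gray
  3 gray
    3→4: 4 black — skip
  3 black
  5 gray
    5→9: 9 black — skip
    10 gray
      10→1: 1 is gray → back edge
Back edge found, so a cycle exists: 1 → 5 → 10 → 1.

Yes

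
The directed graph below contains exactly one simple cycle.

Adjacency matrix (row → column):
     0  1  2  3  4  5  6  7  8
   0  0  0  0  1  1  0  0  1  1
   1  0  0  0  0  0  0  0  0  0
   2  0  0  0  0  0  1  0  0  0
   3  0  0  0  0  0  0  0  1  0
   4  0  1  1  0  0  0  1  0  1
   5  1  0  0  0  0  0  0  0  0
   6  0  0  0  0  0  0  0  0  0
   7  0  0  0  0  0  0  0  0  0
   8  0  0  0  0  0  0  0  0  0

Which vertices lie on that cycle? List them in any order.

0, 2, 4, 5

DFS with gray/black marking from 5:
5 gray
  0 gray
    4 gray
      2 gray
        2→5: 5 is gray → back edge
Back edge closes the cycle 5 → 0 → 4 → 2 → 5; its vertices are {0, 2, 4, 5}.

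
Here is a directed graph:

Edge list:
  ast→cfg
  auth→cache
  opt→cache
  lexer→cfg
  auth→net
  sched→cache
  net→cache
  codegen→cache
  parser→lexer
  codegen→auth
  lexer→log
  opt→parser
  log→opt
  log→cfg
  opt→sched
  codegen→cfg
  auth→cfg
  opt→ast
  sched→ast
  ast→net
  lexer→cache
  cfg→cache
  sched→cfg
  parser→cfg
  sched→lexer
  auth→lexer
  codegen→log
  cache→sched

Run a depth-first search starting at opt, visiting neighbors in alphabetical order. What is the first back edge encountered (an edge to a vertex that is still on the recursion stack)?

DFS from opt (visiting neighbors in alphabetical order); mark gray on enter, black on exit:
opt gray
  ast gray
    cfg gray
      cache gray
        sched gray
          sched→ast: ast is gray → back edge
First back edge: sched → ast.

sched→ast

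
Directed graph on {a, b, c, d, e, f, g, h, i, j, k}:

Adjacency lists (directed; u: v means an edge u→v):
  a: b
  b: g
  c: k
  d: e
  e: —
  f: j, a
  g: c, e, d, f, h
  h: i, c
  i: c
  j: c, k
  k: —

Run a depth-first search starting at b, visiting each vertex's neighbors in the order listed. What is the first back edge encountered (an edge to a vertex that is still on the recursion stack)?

a->b

DFS from b (visiting each vertex's neighbors in the order listed); mark gray on enter, black on exit:
b gray
  g gray
    c gray
      k gray
      k black
    c black
    e gray
    e black
    d gray
      d→e: e black — skip
    d black
    f gray
      j gray
        j→c: c black — skip
        j→k: k black — skip
      j black
      a gray
        a→b: b is gray → back edge
First back edge: a → b.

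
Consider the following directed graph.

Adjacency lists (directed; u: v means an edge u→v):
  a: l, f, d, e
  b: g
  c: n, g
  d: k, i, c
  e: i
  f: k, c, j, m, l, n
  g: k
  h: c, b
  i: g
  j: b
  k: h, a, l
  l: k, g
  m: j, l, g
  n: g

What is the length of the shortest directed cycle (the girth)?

2

For each vertex v, BFS finds the shortest path from v back to v.
The shortest such closed walk is k → l → k, length 2.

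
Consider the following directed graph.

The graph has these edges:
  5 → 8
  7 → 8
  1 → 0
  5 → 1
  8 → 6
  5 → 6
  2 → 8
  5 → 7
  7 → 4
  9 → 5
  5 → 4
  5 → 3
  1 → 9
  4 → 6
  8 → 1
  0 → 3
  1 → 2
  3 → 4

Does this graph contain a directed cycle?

DFS with white/gray/black marking, starting from 8:
8 gray
  1 gray
    2 gray
      2→8: 8 is gray → back edge
Back edge found, so a cycle exists: 8 → 1 → 2 → 8.

Yes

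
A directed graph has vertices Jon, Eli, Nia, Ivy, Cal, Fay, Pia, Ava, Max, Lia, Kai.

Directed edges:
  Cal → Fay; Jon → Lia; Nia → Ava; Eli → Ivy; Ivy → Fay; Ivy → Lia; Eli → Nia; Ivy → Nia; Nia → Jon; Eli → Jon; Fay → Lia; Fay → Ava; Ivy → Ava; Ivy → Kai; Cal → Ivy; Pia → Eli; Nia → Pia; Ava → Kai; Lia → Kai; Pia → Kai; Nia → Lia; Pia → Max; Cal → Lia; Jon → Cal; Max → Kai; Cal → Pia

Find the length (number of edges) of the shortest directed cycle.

For each vertex v, BFS finds the shortest path from v back to v.
The shortest such closed walk is Pia → Eli → Nia → Pia, length 3.

3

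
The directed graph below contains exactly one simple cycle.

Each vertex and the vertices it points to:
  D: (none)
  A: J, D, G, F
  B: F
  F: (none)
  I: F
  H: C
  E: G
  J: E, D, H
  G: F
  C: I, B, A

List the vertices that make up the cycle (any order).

DFS with gray/black marking from J:
J gray
  E gray
    G gray
      F gray
      F black
    G black
  E black
  D gray
  D black
  H gray
    C gray
      I gray
        I→F: F black — skip
      I black
      B gray
        B→F: F black — skip
      B black
      A gray
        A→J: J is gray → back edge
Back edge closes the cycle J → H → C → A → J; its vertices are {A, C, H, J}.

A, C, H, J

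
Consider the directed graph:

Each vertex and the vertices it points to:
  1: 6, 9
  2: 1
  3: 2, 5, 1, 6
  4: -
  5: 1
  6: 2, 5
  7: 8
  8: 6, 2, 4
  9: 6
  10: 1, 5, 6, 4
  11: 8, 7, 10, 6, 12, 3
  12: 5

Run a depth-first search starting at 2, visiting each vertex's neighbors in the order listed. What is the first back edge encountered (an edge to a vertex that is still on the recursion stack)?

6→2

DFS from 2 (visiting each vertex's neighbors in the order listed); mark gray on enter, black on exit:
2 gray
  1 gray
    6 gray
      6→2: 2 is gray → back edge
First back edge: 6 → 2.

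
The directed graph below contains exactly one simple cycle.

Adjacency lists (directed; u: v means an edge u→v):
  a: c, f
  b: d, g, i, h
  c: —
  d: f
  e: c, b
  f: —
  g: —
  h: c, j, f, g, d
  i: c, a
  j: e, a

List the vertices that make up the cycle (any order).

b, e, h, j

DFS with gray/black marking from b:
b gray
  d gray
    f gray
    f black
  d black
  g gray
  g black
  i gray
    c gray
    c black
    a gray
      a→c: c black — skip
      a→f: f black — skip
    a black
  i black
  h gray
    h→c: c black — skip
    j gray
      e gray
        e→c: c black — skip
        e→b: b is gray → back edge
Back edge closes the cycle b → h → j → e → b; its vertices are {b, e, h, j}.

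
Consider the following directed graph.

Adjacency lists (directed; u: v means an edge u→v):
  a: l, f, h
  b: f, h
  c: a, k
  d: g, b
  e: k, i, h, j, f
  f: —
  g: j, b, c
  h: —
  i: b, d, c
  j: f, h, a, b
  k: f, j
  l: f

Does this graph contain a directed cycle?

DFS with white/gray/black marking, starting from b:
b gray
  f gray
  f black
  h gray
  h black
b black
a gray
  l gray
    l→f: f black — skip
  l black
  a→f: f black — skip
  a→h: h black — skip
a black
c gray
  c→a: a black — skip
  k gray
    k→f: f black — skip
    j gray
      j→f: f black — skip
      j→h: h black — skip
      j→a: a black — skip
      j→b: b black — skip
    j black
  k black
c black
d gray
  g gray
    g→j: j black — skip
    g→b: b black — skip
    g→c: c black — skip
  g black
  d→b: b black — skip
d black
e gray
  e→k: k black — skip
  i gray
    i→b: b black — skip
    i→d: d black — skip
    i→c: c black — skip
  i black
  e→h: h black — skip
  e→j: j black — skip
  e→f: f black — skip
e black
Every edge goes to a white or black vertex — no back edge, so the graph is acyclic.

No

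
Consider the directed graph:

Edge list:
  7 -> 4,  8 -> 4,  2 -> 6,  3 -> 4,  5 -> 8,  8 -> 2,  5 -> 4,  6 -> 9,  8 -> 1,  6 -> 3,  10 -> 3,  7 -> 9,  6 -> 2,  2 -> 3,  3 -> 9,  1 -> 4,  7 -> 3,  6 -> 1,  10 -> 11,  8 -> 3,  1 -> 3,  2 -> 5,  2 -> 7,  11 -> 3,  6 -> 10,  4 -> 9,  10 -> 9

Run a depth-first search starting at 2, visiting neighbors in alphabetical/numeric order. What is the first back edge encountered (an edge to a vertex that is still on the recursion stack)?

8→2

DFS from 2 (visiting neighbors in alphabetical/numeric order); mark gray on enter, black on exit:
2 gray
  3 gray
    4 gray
      9 gray
      9 black
    4 black
    3→9: 9 black — skip
  3 black
  5 gray
    5→4: 4 black — skip
    8 gray
      1 gray
        1→3: 3 black — skip
        1→4: 4 black — skip
      1 black
      8→2: 2 is gray → back edge
First back edge: 8 → 2.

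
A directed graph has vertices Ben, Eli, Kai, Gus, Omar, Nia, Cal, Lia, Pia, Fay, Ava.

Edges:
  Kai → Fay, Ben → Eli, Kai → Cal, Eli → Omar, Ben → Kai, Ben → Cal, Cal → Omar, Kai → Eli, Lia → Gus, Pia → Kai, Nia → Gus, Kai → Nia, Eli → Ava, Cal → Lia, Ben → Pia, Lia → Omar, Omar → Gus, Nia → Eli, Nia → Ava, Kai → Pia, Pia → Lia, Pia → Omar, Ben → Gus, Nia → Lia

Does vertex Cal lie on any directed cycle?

No

Cal lies on a cycle iff there is a path from Cal back to itself.
Exploring from Cal, it never reaches itself; equivalently, its strongly connected component is a singleton.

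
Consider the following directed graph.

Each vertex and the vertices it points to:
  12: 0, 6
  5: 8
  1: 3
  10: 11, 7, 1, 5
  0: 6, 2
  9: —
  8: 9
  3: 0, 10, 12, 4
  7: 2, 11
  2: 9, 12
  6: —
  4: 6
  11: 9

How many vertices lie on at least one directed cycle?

A vertex is on a directed cycle iff it belongs to a strongly connected component of size ≥ 2 (or has a self-loop).
The vertices on cycles are {0, 1, 2, 3, 10, 12} — 6 in total.

6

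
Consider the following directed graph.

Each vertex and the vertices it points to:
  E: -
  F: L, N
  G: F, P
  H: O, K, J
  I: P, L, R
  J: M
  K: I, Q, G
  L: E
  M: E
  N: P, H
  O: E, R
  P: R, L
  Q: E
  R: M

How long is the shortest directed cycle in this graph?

5

For each vertex v, BFS finds the shortest path from v back to v.
The shortest such closed walk is H → K → G → F → N → H, length 5.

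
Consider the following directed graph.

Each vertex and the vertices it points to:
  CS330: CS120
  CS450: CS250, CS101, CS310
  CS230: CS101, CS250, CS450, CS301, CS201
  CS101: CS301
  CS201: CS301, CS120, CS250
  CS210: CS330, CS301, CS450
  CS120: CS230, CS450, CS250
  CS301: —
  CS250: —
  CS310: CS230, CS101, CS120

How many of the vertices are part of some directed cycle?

5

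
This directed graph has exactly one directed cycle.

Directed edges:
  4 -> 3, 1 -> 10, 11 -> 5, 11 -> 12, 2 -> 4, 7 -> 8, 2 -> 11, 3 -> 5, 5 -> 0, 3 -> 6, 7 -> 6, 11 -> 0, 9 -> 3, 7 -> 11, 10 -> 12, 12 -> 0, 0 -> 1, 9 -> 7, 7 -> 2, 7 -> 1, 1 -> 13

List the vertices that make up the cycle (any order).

0, 1, 10, 12

DFS with gray/black marking from 1:
1 gray
  13 gray
  13 black
  10 gray
    12 gray
      0 gray
        0→1: 1 is gray → back edge
Back edge closes the cycle 1 → 10 → 12 → 0 → 1; its vertices are {0, 1, 10, 12}.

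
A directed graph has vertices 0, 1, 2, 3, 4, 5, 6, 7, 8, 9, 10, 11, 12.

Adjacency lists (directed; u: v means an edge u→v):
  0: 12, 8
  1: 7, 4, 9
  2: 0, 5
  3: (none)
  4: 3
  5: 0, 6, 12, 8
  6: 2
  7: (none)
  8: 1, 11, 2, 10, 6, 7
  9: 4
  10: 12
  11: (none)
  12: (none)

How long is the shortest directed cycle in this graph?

3

For each vertex v, BFS finds the shortest path from v back to v.
The shortest such closed walk is 8 → 2 → 0 → 8, length 3.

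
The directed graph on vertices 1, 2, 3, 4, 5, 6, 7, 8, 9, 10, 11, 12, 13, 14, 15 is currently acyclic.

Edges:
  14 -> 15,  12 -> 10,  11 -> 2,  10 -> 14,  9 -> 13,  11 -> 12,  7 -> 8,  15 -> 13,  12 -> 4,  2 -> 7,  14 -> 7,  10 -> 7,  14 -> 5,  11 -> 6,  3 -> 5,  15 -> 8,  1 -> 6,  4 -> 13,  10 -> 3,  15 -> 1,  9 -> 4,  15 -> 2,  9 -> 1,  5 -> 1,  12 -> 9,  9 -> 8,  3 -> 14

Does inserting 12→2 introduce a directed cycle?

No

Adding 12→2 creates a cycle iff 2 can already reach 12.
Explore from 2: no path reaches 12. The graph stays acyclic.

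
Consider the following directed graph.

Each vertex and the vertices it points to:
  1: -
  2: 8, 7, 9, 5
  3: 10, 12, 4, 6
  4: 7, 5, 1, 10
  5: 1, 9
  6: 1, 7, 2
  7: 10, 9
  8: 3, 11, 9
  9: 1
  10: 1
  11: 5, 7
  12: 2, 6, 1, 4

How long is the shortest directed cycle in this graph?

For each vertex v, BFS finds the shortest path from v back to v.
The shortest such closed walk is 8 → 3 → 6 → 2 → 8, length 4.

4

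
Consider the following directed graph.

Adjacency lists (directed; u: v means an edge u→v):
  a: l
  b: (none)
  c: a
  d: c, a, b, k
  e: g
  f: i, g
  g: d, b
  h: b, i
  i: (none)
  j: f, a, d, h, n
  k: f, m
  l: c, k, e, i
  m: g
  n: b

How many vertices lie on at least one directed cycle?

A vertex is on a directed cycle iff it belongs to a strongly connected component of size ≥ 2 (or has a self-loop).
The vertices on cycles are {a, c, d, e, f, g, k, l, m} — 9 in total.

9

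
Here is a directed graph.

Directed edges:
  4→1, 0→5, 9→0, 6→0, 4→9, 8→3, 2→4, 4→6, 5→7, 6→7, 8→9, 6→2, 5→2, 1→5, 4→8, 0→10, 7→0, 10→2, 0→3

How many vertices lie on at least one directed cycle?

A vertex is on a directed cycle iff it belongs to a strongly connected component of size ≥ 2 (or has a self-loop).
The vertices on cycles are {0, 1, 2, 4, 5, 6, 7, 8, 9, 10} — 10 in total.

10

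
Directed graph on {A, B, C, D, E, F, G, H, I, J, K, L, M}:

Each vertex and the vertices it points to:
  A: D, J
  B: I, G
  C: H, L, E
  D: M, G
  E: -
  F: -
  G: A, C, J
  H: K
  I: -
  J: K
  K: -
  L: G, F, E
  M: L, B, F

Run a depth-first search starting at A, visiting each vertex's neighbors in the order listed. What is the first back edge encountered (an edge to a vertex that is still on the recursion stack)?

DFS from A (visiting each vertex's neighbors in the order listed); mark gray on enter, black on exit:
A gray
  D gray
    M gray
      L gray
        G gray
          G→A: A is gray → back edge
First back edge: G → A.

G→A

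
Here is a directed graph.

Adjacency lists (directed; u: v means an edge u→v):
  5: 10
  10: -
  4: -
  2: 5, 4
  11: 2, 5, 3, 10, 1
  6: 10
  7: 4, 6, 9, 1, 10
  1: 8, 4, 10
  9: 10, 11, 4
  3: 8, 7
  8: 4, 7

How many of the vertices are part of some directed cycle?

6

A vertex is on a directed cycle iff it belongs to a strongly connected component of size ≥ 2 (or has a self-loop).
The vertices on cycles are {1, 3, 7, 8, 9, 11} — 6 in total.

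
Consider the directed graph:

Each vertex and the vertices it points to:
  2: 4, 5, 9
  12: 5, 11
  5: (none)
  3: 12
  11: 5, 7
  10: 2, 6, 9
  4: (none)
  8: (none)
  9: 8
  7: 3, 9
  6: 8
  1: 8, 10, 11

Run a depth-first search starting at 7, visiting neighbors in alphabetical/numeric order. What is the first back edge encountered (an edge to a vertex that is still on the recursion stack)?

11->7

DFS from 7 (visiting neighbors in alphabetical/numeric order); mark gray on enter, black on exit:
7 gray
  3 gray
    12 gray
      5 gray
      5 black
      11 gray
        11→5: 5 black — skip
        11→7: 7 is gray → back edge
First back edge: 11 → 7.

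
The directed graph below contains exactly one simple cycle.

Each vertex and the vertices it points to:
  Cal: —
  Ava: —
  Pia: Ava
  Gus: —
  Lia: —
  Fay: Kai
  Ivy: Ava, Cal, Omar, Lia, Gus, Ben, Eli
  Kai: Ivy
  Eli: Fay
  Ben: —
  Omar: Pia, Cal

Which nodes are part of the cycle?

DFS with gray/black marking from Ivy:
Ivy gray
  Ava gray
  Ava black
  Cal gray
  Cal black
  Omar gray
    Pia gray
      Pia→Ava: Ava black — skip
    Pia black
    Omar→Cal: Cal black — skip
  Omar black
  Lia gray
  Lia black
  Gus gray
  Gus black
  Ben gray
  Ben black
  Eli gray
    Fay gray
      Kai gray
        Kai→Ivy: Ivy is gray → back edge
Back edge closes the cycle Ivy → Eli → Fay → Kai → Ivy; its vertices are {Eli, Fay, Ivy, Kai}.

Eli, Fay, Ivy, Kai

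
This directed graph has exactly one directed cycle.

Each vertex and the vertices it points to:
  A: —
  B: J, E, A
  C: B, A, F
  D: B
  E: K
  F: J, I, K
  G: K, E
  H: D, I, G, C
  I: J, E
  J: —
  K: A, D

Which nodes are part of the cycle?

B, D, E, K

DFS with gray/black marking from D:
D gray
  B gray
    J gray
    J black
    E gray
      K gray
        A gray
        A black
        K→D: D is gray → back edge
Back edge closes the cycle D → B → E → K → D; its vertices are {B, D, E, K}.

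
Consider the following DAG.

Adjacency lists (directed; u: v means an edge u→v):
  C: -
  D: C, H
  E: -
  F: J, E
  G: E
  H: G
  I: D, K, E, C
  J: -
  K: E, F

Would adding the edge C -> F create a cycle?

No

Adding C→F creates a cycle iff F can already reach C.
Explore from F: no path reaches C. The graph stays acyclic.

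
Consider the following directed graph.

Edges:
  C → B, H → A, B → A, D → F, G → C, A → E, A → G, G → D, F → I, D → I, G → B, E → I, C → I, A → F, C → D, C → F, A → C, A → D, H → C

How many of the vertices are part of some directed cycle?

A vertex is on a directed cycle iff it belongs to a strongly connected component of size ≥ 2 (or has a self-loop).
The vertices on cycles are {A, B, C, G} — 4 in total.

4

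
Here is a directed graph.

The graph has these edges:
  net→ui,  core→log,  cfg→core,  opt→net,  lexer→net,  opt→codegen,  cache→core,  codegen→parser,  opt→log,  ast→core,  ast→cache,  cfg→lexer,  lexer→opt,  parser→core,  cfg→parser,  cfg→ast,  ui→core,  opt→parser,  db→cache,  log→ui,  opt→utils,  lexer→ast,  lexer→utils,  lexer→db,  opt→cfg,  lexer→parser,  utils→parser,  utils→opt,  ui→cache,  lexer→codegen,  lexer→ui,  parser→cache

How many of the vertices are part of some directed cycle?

8

A vertex is on a directed cycle iff it belongs to a strongly connected component of size ≥ 2 (or has a self-loop).
The vertices on cycles are {ui, cfg, log, opt, core, cache, lexer, utils} — 8 in total.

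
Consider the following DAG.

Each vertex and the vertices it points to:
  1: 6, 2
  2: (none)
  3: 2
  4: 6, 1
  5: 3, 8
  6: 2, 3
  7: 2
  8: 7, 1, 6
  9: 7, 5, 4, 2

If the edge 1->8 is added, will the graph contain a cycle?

Adding 1→8 creates a cycle iff 8 can already reach 1.
Path from 8: 8 → 1.
So 8 → … → 1 → 8 is a cycle.

Yes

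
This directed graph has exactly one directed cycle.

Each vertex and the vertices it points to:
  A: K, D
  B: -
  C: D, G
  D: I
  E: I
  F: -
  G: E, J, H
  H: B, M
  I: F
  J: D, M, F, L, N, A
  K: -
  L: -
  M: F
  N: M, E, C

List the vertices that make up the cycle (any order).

DFS with gray/black marking from C:
C gray
  D gray
    I gray
      F gray
      F black
    I black
  D black
  G gray
    E gray
      E→I: I black — skip
    E black
    J gray
      J→D: D black — skip
      M gray
        M→F: F black — skip
      M black
      J→F: F black — skip
      L gray
      L black
      N gray
        N→M: M black — skip
        N→E: E black — skip
        N→C: C is gray → back edge
Back edge closes the cycle C → G → J → N → C; its vertices are {C, G, J, N}.

C, G, J, N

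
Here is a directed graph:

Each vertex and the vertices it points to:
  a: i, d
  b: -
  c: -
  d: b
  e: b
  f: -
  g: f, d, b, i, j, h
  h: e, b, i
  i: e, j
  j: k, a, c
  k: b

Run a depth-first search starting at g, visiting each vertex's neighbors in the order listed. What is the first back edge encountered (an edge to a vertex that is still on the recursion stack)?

a->i

DFS from g (visiting each vertex's neighbors in the order listed); mark gray on enter, black on exit:
g gray
  f gray
  f black
  d gray
    b gray
    b black
  d black
  g→b: b black — skip
  i gray
    e gray
      e→b: b black — skip
    e black
    j gray
      k gray
        k→b: b black — skip
      k black
      a gray
        a→i: i is gray → back edge
First back edge: a → i.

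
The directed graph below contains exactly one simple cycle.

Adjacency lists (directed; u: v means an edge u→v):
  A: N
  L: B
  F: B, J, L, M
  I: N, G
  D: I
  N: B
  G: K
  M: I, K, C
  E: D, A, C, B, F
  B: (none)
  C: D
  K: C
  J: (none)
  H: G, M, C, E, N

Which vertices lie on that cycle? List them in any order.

DFS with gray/black marking from G:
G gray
  K gray
    C gray
      D gray
        I gray
          N gray
            B gray
            B black
          N black
          I→G: G is gray → back edge
Back edge closes the cycle G → K → C → D → I → G; its vertices are {C, D, G, I, K}.

C, D, G, I, K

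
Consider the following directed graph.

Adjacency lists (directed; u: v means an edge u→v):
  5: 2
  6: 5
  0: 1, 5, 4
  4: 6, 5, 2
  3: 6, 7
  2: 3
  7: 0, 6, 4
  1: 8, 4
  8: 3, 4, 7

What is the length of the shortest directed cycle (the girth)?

4

For each vertex v, BFS finds the shortest path from v back to v.
The shortest such closed walk is 0 → 1 → 8 → 7 → 0, length 4.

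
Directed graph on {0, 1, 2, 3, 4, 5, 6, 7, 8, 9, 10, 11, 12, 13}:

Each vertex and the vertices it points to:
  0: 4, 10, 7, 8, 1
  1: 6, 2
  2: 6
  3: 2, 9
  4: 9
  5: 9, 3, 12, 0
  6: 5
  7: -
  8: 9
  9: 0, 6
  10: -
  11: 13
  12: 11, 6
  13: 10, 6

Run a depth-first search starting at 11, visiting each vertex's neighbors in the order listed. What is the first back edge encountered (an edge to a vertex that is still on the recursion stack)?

DFS from 11 (visiting each vertex's neighbors in the order listed); mark gray on enter, black on exit:
11 gray
  13 gray
    10 gray
    10 black
    6 gray
      5 gray
        9 gray
          0 gray
            4 gray
              4→9: 9 is gray → back edge
First back edge: 4 → 9.

4→9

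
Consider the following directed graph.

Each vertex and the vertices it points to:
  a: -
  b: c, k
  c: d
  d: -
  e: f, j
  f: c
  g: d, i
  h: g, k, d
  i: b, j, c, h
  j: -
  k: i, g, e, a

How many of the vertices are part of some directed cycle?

5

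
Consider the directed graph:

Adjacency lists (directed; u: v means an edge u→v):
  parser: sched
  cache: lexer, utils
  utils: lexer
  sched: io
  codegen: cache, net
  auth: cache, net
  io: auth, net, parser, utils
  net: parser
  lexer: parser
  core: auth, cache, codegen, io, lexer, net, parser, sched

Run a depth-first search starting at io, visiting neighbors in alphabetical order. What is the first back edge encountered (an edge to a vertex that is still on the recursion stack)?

sched→io

DFS from io (visiting neighbors in alphabetical order); mark gray on enter, black on exit:
io gray
  auth gray
    cache gray
      lexer gray
        parser gray
          sched gray
            sched→io: io is gray → back edge
First back edge: sched → io.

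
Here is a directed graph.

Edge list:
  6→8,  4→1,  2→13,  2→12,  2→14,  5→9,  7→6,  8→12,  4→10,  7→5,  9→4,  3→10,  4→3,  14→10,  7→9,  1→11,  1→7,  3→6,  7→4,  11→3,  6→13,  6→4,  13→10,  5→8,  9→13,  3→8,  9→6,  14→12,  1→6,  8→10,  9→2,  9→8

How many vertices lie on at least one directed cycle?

8

A vertex is on a directed cycle iff it belongs to a strongly connected component of size ≥ 2 (or has a self-loop).
The vertices on cycles are {1, 3, 4, 5, 6, 7, 9, 11} — 8 in total.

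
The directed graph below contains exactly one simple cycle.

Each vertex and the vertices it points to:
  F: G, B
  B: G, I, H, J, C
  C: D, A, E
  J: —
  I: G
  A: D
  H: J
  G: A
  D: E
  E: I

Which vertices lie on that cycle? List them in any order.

A, D, E, G, I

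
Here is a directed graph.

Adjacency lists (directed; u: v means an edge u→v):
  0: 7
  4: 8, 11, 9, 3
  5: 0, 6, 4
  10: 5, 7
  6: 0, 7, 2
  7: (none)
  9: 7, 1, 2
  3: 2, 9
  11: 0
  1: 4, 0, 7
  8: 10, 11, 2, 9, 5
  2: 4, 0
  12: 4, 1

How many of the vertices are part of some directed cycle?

9

A vertex is on a directed cycle iff it belongs to a strongly connected component of size ≥ 2 (or has a self-loop).
The vertices on cycles are {1, 2, 3, 4, 5, 6, 8, 9, 10} — 9 in total.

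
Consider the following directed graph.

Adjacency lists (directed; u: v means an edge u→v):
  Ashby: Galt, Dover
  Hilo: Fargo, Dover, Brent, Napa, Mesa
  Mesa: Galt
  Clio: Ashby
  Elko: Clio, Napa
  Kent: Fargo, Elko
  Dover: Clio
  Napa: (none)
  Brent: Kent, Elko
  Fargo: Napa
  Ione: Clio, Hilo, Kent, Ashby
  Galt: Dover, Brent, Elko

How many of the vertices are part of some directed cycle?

A vertex is on a directed cycle iff it belongs to a strongly connected component of size ≥ 2 (or has a self-loop).
The vertices on cycles are {Clio, Elko, Galt, Kent, Ashby, Brent, Dover} — 7 in total.

7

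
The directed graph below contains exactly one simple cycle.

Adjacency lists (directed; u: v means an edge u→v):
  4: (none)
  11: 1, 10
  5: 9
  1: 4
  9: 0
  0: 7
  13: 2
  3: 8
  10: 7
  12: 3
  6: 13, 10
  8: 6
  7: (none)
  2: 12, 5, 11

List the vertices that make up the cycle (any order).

DFS with gray/black marking from 2:
2 gray
  12 gray
    3 gray
      8 gray
        6 gray
          13 gray
            13→2: 2 is gray → back edge
Back edge closes the cycle 2 → 12 → 3 → 8 → 6 → 13 → 2; its vertices are {2, 3, 6, 8, 12, 13}.

2, 3, 6, 8, 12, 13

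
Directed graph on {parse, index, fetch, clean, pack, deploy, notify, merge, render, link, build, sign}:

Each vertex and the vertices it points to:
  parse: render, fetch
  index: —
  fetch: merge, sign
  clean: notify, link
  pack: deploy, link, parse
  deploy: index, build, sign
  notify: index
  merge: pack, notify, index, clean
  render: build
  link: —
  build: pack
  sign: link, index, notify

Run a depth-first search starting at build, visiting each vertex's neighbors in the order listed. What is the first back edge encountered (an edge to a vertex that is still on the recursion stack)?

deploy→build

DFS from build (visiting each vertex's neighbors in the order listed); mark gray on enter, black on exit:
build gray
  pack gray
    deploy gray
      index gray
      index black
      deploy→build: build is gray → back edge
First back edge: deploy → build.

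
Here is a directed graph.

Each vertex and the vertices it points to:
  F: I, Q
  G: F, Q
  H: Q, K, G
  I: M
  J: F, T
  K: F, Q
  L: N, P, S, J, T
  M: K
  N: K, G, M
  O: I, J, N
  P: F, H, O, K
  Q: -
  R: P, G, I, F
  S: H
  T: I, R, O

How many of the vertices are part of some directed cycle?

9

A vertex is on a directed cycle iff it belongs to a strongly connected component of size ≥ 2 (or has a self-loop).
The vertices on cycles are {F, I, J, K, M, O, P, R, T} — 9 in total.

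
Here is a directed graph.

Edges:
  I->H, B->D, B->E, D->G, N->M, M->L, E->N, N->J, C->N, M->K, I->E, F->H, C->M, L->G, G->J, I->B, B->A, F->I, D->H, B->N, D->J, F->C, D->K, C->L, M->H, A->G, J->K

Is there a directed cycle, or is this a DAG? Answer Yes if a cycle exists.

No

DFS with white/gray/black marking, starting from J:
J gray
  K gray
  K black
J black
H gray
H black
A gray
  G gray
    G→J: J black — skip
  G black
A black
N gray
  N→J: J black — skip
  M gray
    L gray
      L→G: G black — skip
    L black
    M→K: K black — skip
    M→H: H black — skip
  M black
N black
B gray
  E gray
    E→N: N black — skip
  E black
  D gray
    D→K: K black — skip
    D→G: G black — skip
    D→H: H black — skip
    D→J: J black — skip
  D black
  B→N: N black — skip
  B→A: A black — skip
B black
C gray
  C→M: M black — skip
  C→L: L black — skip
  C→N: N black — skip
C black
I gray
  I→E: E black — skip
  I→H: H black — skip
  I→B: B black — skip
I black
F gray
  F→C: C black — skip
  F→I: I black — skip
  F→H: H black — skip
F black
Every edge goes to a white or black vertex — no back edge, so the graph is acyclic.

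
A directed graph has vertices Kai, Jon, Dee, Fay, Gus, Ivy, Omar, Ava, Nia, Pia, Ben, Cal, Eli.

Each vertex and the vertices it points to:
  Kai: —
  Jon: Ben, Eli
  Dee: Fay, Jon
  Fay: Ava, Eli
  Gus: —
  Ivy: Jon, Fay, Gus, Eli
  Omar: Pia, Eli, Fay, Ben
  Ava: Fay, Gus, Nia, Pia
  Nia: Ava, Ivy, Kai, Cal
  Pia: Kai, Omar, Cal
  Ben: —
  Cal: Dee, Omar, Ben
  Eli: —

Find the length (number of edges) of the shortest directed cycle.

For each vertex v, BFS finds the shortest path from v back to v.
The shortest such closed walk is Nia → Ava → Nia, length 2.

2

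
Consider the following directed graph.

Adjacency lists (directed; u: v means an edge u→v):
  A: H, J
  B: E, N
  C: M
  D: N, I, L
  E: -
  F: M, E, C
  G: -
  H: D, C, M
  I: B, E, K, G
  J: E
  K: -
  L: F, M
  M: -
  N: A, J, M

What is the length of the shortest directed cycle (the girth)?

4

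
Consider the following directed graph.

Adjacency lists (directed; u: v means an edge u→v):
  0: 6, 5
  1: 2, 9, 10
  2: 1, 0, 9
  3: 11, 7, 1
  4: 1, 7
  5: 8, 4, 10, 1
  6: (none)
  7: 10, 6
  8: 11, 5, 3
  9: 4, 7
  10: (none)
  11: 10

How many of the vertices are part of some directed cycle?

A vertex is on a directed cycle iff it belongs to a strongly connected component of size ≥ 2 (or has a self-loop).
The vertices on cycles are {0, 1, 2, 3, 4, 5, 8, 9} — 8 in total.

8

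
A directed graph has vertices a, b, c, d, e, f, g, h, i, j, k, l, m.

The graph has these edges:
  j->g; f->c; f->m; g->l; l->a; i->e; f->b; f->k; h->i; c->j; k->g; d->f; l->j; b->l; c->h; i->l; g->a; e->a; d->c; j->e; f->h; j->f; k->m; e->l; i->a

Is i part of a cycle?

i is on a cycle iff i can reach itself via ≥1 edge.
i → l → j → f → h → i — yes.

Yes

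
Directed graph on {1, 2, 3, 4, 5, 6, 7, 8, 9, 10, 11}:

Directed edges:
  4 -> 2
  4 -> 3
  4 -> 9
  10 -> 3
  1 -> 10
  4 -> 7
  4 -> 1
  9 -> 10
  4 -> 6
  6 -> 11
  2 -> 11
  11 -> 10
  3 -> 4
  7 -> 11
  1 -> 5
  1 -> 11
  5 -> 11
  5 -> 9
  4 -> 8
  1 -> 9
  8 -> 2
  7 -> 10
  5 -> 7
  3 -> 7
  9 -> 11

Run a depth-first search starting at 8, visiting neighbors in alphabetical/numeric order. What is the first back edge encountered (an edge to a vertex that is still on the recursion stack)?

7→10

DFS from 8 (visiting neighbors in alphabetical/numeric order); mark gray on enter, black on exit:
8 gray
  2 gray
    11 gray
      10 gray
        3 gray
          4 gray
            1 gray
              5 gray
                7 gray
                  7→10: 10 is gray → back edge
First back edge: 7 → 10.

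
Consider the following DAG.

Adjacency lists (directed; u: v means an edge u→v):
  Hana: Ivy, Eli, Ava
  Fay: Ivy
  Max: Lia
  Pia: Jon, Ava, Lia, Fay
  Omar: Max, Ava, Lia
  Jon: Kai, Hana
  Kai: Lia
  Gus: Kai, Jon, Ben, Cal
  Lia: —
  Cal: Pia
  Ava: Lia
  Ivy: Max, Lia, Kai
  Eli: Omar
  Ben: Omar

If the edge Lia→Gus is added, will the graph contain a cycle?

Adding Lia→Gus creates a cycle iff Gus can already reach Lia.
Path from Gus: Gus → Kai → Lia.
So Gus → … → Lia → Gus is a cycle.

Yes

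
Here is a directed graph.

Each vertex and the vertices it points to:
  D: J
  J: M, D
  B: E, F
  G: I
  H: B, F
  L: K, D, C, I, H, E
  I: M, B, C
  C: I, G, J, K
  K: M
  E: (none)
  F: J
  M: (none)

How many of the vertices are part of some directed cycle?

5

A vertex is on a directed cycle iff it belongs to a strongly connected component of size ≥ 2 (or has a self-loop).
The vertices on cycles are {C, D, G, I, J} — 5 in total.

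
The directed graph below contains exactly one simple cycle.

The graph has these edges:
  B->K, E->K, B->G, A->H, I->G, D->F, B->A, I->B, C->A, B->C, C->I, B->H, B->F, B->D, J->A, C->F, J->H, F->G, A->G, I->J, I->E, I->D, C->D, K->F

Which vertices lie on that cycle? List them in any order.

DFS with gray/black marking from I:
I gray
  E gray
    K gray
      F gray
        G gray
        G black
      F black
    K black
  E black
  I→G: G black — skip
  J gray
    A gray
      A→G: G black — skip
      H gray
      H black
    A black
    J→H: H black — skip
  J black
  D gray
    D→F: F black — skip
  D black
  B gray
    B→D: D black — skip
    B→H: H black — skip
    B→G: G black — skip
    C gray
      C→I: I is gray → back edge
Back edge closes the cycle I → B → C → I; its vertices are {B, C, I}.

B, C, I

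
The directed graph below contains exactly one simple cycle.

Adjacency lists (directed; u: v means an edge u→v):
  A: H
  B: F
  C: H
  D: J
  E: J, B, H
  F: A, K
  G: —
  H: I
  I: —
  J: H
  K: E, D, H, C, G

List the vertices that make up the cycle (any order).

DFS with gray/black marking from B:
B gray
  F gray
    A gray
      H gray
        I gray
        I black
      H black
    A black
    K gray
      E gray
        J gray
          J→H: H black — skip
        J black
        E→B: B is gray → back edge
Back edge closes the cycle B → F → K → E → B; its vertices are {B, E, F, K}.

B, E, F, K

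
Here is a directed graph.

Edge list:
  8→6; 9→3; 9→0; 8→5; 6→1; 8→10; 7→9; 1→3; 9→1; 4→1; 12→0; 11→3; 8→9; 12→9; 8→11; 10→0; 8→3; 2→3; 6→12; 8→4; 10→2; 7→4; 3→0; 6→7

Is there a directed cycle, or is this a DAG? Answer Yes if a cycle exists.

No

DFS with white/gray/black marking, starting from 4:
4 gray
  1 gray
    3 gray
      0 gray
      0 black
    3 black
  1 black
4 black
2 gray
  2→3: 3 black — skip
2 black
5 gray
5 black
6 gray
  12 gray
    12→0: 0 black — skip
    9 gray
      9→3: 3 black — skip
      9→1: 1 black — skip
      9→0: 0 black — skip
    9 black
  12 black
  7 gray
    7→9: 9 black — skip
    7→4: 4 black — skip
  7 black
  6→1: 1 black — skip
6 black
8 gray
  8→3: 3 black — skip
  10 gray
    10→0: 0 black — skip
    10→2: 2 black — skip
  10 black
  8→6: 6 black — skip
  8→9: 9 black — skip
  11 gray
    11→3: 3 black — skip
  11 black
  8→4: 4 black — skip
  8→5: 5 black — skip
8 black
Every edge goes to a white or black vertex — no back edge, so the graph is acyclic.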